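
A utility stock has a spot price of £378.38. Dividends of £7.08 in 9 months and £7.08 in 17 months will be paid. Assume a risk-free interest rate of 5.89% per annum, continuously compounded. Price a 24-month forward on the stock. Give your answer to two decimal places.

£410.74

PV(dividends) I = 7.08·e^(−0.0589·9/12) + 7.08·e^(−0.0589·17/12)
I = 6.7740 + 6.5132 = 13.2872
F = (S − I)·e^(rT) = (378.38 − 13.2872) · e^(0.0589·24/12)
= 365.0928 · e^0.117800 = 365.0928 × 1.125019 = £410.74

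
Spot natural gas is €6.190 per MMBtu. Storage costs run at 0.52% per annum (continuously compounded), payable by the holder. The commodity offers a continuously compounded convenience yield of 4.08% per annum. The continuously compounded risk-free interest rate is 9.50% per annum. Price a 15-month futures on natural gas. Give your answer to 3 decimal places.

€6.667 per MMBtu

Net carry = r + u − y = 0.0950 + 0.0052 − 0.0408 = 0.0594
F = S·e^((r+u−y)T) = 6.190 · e^(0.0594 × 15/12) = 6.190 · e^0.074250
= 6.190 × 1.077076 = €6.667 per MMBtu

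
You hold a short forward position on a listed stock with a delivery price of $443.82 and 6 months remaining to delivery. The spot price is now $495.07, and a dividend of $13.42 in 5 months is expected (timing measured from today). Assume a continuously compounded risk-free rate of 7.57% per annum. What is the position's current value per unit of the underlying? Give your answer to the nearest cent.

PV(remaining dividends) I = 13.42·e^(−0.0757·5/12) = 13.0033
Current forward F = (S − I)·e^(rT) = (495.07 − 13.0033)·e^(0.0757·6/12) = 482.0667 × 1.038575 = 500.6624
Value (long) = (F − K)·e^(−rT) = (500.6624 − 443.82) × 0.962857 = 54.7311
Short position value = −(long value) = -$54.73

-$54.73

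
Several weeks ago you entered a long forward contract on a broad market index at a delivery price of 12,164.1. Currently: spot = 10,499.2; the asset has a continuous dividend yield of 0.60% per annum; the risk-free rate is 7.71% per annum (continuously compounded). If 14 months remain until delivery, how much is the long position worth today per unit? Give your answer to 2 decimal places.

Current fair forward for the remaining 14 months: F = S·e^((r − q)·T), (r − q) = 0.0771 − 0.0060 = 0.0711
F = 10499.2 · e^(0.0711 × 14/12) = 10499.2 × 1.08648748 = 11407.2494
Value of long forward = (F − K)·e^(−rT) = (11407.2494 − 12164.1) · e^(−0.0771·14/12)
= -756.8506 × 0.91397688 = -691.74

-691.74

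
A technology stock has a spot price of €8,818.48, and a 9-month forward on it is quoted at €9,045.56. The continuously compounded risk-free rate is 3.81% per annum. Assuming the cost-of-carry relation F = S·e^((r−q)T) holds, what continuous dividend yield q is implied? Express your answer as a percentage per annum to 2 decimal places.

From F = S·e^((r−q)T): (r − q) = ln(F/S)/T
ln(9045.56/8818.48) = ln(1.025750) = 0.025424
(r − q) = 0.025424 / (9/12) = 0.033899
q = r − ln(F/S)/T = 0.0381 − 0.033899 = 0.004201
q = 0.42%

0.42%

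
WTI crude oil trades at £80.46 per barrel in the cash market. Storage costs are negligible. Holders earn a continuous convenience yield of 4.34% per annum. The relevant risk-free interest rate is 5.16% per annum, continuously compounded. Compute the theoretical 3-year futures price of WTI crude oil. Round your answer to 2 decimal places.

Net carry = r + u − y = 0.0516 + 0.0000 − 0.0434 = 0.0082
F = S·e^((r+u−y)T) = 80.46 · e^(0.0082 × 3) = 80.46 · e^0.024600
= 80.46 × 1.024905 = £82.46 per barrel

£82.46 per barrel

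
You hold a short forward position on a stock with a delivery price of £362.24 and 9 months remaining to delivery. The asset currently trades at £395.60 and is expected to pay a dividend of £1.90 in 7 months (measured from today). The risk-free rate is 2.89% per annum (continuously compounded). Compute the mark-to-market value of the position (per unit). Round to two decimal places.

PV(remaining dividends) I = 1.90·e^(−0.0289·7/12) = 1.8682
Current forward F = (S − I)·e^(rT) = (395.60 − 1.8682)·e^(0.0289·9/12) = 393.7318 × 1.021912 = 402.3593
Value (long) = (F − K)·e^(−rT) = (402.3593 − 362.24) × 0.978558 = 39.2591
Short position value = −(long value) = -£39.26

-£39.26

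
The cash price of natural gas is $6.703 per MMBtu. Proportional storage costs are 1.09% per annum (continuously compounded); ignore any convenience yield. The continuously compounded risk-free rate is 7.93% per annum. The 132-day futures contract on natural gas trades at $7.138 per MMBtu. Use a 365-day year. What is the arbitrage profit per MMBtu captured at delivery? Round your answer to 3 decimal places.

$0.213 per MMBtu

Fair futures: F* = S·e^(carry·T), with carry = (r + u) = 0.0793 + 0.0109 = 0.0902
F* = 6.703 · e^(0.0902 × 132/365) = 6.703 · e^0.032620 = 6.703 × 1.033158 = $6.9253
Market $7.138 > fair $6.9253: forward overpriced → cash-and-carry (buy spot, short the forward).
At maturity, profit = |F_mkt − F*| = |7.138 − 6.9253| = $0.213 per MMBtu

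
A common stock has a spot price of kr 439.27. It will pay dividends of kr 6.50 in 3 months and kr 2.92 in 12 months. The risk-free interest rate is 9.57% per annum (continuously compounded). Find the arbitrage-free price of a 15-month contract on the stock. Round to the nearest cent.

PV(dividends) I = 6.50·e^(−0.0957·3/12) + 2.92·e^(−0.0957·12/12)
I = 6.3463 + 2.6535 = 8.9998
F = (S − I)·e^(rT) = (439.27 − 8.9998) · e^(0.0957·15/12)
= 430.2702 · e^0.119625 = 430.2702 × 1.127074 = kr 484.95

kr 484.95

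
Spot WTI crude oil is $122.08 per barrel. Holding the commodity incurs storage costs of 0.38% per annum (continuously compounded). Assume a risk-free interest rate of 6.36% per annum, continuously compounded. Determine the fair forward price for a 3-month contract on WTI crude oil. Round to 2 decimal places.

Net carry = r + u − y = 0.0636 + 0.0038 − 0.0000 = 0.0674
F = S·e^((r+u−y)T) = 122.08 · e^(0.0674 × 3/12) = 122.08 · e^0.016850
= 122.08 × 1.016993 = $124.15 per barrel

$124.15 per barrel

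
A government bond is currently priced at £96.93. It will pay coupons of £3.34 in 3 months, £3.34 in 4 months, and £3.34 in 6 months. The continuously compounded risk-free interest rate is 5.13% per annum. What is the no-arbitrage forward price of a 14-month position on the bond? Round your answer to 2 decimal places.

PV(coupons) I = 3.34·e^(−0.0513·3/12) + 3.34·e^(−0.0513·4/12) + 3.34·e^(−0.0513·6/12)
I = 3.2974 + 3.2834 + 3.2554 = 9.8362
F = (S − I)·e^(rT) = (96.93 − 9.8362) · e^(0.0513·14/12)
= 87.0938 · e^0.059850 = 87.0938 × 1.061677 = £92.47

£92.47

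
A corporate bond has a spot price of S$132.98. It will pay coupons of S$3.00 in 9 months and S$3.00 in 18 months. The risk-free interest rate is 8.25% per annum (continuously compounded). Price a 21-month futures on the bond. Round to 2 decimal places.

PV(coupons) I = 3.00·e^(−0.0825·9/12) + 3.00·e^(−0.0825·18/12)
I = 2.8200 + 2.6508 = 5.4708
F = (S − I)·e^(rT) = (132.98 − 5.4708) · e^(0.0825·21/12)
= 127.5092 · e^0.144375 = 127.5092 × 1.155317 = S$147.31

S$147.31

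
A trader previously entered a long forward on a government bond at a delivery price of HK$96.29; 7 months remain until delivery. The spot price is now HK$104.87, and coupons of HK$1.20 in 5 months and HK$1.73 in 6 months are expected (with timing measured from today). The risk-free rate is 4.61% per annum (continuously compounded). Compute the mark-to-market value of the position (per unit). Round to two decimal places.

HK$8.27

PV(remaining coupons) I = 1.20·e^(−0.0461·5/12) + 1.73·e^(−0.0461·6/12) = 2.8677
Current forward F = (S − I)·e^(rT) = (104.87 − 2.8677)·e^(0.0461·7/12) = 102.0023 × 1.027257 = 104.7826
Value (long) = (F − K)·e^(−rT) = (104.7826 − 96.29) × 0.973467 = 8.2673
Value = HK$8.27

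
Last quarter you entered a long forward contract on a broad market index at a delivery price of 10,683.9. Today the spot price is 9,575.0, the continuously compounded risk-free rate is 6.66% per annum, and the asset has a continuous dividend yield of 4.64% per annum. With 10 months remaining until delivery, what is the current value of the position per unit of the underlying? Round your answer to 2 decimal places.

Current fair forward for the remaining 10 months: F = S·e^((r − q)·T), (r − q) = 0.0666 − 0.0464 = 0.0202
F = 9575.0 · e^(0.0202 × 10/12) = 9575.0 × 1.01697581 = 9737.5434
Value of long forward = (F − K)·e^(−rT) = (9737.5434 − 10683.9) · e^(−0.0666·10/12)
= -946.3566 × 0.94601202 = -895.26

-895.26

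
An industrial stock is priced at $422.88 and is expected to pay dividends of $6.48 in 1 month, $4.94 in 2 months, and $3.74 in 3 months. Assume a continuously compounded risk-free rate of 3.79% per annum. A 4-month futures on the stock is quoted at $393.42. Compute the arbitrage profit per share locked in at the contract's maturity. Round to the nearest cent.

PV(dividends) I = 6.48·e^(−0.0379·1/12) + 4.94·e^(−0.0379·2/12) + 3.74·e^(−0.0379·3/12) = 15.0732
Fair futures F* = (S − I)·e^(rT) = (422.88 − 15.0732)·e^0.012633 = 407.8068 × 1.012713 = 412.9912
Market $393.42 < fair 412.9912: forward underpriced → reverse cash-and-carry (short the stock, invest proceeds at r, pay the dividends, go long the forward).
Profit at T = |F_mkt − F*| = |393.42 − 412.9912| = $19.57 per share

$19.57 per share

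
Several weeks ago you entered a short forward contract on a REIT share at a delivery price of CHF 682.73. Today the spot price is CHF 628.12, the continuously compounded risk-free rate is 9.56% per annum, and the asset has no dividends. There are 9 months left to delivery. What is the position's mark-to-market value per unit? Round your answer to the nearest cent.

Current fair forward for the remaining 9 months: F = S·e^(r·T), r = 0.0956
F = 628.12 · e^(0.0956 × 9/12) = 628.12 × 1.074333 = 674.8100
Value of long forward = (F − K)·e^(−rT) = (674.8100 − 682.73) · e^(−0.0956·9/12)
= -7.9200 × 0.930810 = -7.37
Short position value = −(long value) = CHF 7.37

CHF 7.37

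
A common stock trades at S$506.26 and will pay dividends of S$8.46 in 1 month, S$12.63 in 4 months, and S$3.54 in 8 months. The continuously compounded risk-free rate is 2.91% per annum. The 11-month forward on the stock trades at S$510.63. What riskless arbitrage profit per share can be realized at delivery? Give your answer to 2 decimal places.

S$15.76 per share

PV(dividends) I = 8.46·e^(−0.0291·1/12) + 12.63·e^(−0.0291·4/12) + 3.54·e^(−0.0291·8/12) = 24.4196
Fair forward F* = (S − I)·e^(rT) = (506.26 − 24.4196)·e^0.026675 = 481.8404 × 1.027034 = 494.8665
Market S$510.63 > fair 494.8665: forward overpriced → cash-and-carry (borrow at r, buy the stock and collect the dividends, short the forward).
Profit at T = |F_mkt − F*| = |510.63 − 494.8665| = S$15.76 per share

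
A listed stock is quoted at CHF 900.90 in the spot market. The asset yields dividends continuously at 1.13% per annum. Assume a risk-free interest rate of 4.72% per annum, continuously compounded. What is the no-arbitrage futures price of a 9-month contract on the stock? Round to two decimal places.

CHF 925.49

F = S·e^((r − q)T) = 900.90 · e^((0.0472 − 0.0113) × 9/12)
= 900.90 · e^0.026925 = 900.90 × 1.027291
F = CHF 925.49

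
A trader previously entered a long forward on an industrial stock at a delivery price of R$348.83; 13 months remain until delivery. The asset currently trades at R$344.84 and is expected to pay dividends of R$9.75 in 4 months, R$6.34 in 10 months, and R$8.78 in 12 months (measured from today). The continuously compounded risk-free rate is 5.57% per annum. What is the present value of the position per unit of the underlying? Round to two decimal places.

PV(remaining dividends) I = 9.75·e^(−0.0557·4/12) + 6.34·e^(−0.0557·10/12) + 8.78·e^(−0.0557·12/12) = 23.9274
Current forward F = (S − I)·e^(rT) = (344.84 − 23.9274)·e^(0.0557·13/12) = 320.9126 × 1.062199 = 340.8730
Value (long) = (F − K)·e^(−rT) = (340.8730 − 348.83) × 0.941443 = -7.4911
Value = -R$7.49

-R$7.49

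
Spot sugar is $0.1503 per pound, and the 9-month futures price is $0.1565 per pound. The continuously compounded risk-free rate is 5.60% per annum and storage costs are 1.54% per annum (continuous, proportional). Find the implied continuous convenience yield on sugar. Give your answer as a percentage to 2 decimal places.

1.75%

F = S·e^((r+u−y)T) ⇒ (r+u−y) = ln(F/S)/T
ln(0.1565/0.1503) = 0.040423; /T ⇒ 0.053897
y = r + u − ln(F/S)/T = 0.0560 + 0.0154 − 0.053897 = 0.017503
y = 1.75%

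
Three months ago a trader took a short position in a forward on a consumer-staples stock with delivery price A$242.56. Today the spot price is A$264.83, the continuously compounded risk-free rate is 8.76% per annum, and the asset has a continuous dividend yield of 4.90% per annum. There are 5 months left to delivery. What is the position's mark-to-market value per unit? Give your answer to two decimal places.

-A$25.61

Current fair forward for the remaining 5 months: F = S·e^((r − q)·T), (r − q) = 0.0876 − 0.0490 = 0.0386
F = 264.83 · e^(0.0386 × 5/12) = 264.83 × 1.016213 = 269.1237
Value of long forward = (F − K)·e^(−rT) = (269.1237 − 242.56) · e^(−0.0876·5/12)
= 26.5637 × 0.964158 = 25.61
Short position value = −(long value) = -A$25.61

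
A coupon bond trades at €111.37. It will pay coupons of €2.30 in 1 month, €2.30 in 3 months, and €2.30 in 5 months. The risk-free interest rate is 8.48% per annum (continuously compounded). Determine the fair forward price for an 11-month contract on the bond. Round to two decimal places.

PV(coupons) I = 2.30·e^(−0.0848·1/12) + 2.30·e^(−0.0848·3/12) + 2.30·e^(−0.0848·5/12)
I = 2.2838 + 2.2518 + 2.2202 = 6.7558
F = (S − I)·e^(rT) = (111.37 − 6.7558) · e^(0.0848·11/12)
= 104.6142 · e^0.077733 = 104.6142 × 1.080834 = €113.07

€113.07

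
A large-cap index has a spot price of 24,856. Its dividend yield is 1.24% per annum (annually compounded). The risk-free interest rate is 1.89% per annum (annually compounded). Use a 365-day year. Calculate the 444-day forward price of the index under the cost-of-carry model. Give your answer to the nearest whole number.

F = S · (1+r)^T / (1+q)^T
= 24856 × 1.023037 / 1.015104 = 24856 × 1.007815
F = 25,050

25,050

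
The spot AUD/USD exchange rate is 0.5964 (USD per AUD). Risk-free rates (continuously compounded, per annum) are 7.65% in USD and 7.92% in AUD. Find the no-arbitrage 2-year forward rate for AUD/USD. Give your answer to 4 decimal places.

F = S·e^((r_USD − r_AUD)T) = 0.5964 · e^((0.0765 − 0.0792) × 2)
= 0.5964 · e^-0.005400 = 0.5964 × 0.994615
F = 0.5932 USD per AUD

0.5932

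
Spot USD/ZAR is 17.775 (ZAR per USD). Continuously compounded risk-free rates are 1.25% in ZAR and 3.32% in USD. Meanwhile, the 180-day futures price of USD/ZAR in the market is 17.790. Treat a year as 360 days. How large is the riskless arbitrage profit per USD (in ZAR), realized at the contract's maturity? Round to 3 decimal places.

Fair futures: F* = S·e^(carry·T), with carry = (r_ZAR − r_USD) = 0.0125 − 0.0332 = -0.0207
F* = 17.775 · e^(-0.0207 × 180/360) = 17.775 · e^-0.010350 = 17.775 × 0.989703 = 17.5920
Market 17.790 > fair 17.5920: forward overpriced → cash-and-carry (buy spot, short the forward).
At maturity, profit = |F_mkt − F*| = |17.790 − 17.5920| = 0.198 per USD (in ZAR)

0.198 per USD (in ZAR)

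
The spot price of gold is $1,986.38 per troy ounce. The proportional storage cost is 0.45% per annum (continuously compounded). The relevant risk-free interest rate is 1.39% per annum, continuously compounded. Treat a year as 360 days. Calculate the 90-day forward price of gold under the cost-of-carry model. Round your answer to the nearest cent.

$1,995.54 per troy ounce

Net carry = r + u − y = 0.0139 + 0.0045 − 0.0000 = 0.0184
F = S·e^((r+u−y)T) = 1986.38 · e^(0.0184 × 90/360) = 1986.38 · e^0.00460000
= 1986.38 × 1.00461060 = $1,995.54 per troy ounce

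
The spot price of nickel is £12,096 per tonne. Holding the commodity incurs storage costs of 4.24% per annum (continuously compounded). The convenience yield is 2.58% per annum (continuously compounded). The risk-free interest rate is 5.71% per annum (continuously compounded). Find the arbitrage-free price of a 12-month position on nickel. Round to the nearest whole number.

£13,021 per tonne

Net carry = r + u − y = 0.0571 + 0.0424 − 0.0258 = 0.0737
F = S·e^((r+u−y)T) = 12096 · e^(0.0737 × 12/12) = 12096 · e^0.073700
= 12096 × 1.076484 = £13,021 per tonne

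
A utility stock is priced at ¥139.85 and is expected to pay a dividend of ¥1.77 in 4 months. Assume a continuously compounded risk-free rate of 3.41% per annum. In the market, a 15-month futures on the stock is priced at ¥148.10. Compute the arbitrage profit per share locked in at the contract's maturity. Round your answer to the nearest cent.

PV(dividends) I = 1.77·e^(−0.0341·4/12) = 1.7500
Fair futures F* = (S − I)·e^(rT) = (139.85 − 1.7500)·e^0.042625 = 138.1000 × 1.043546 = 144.1137
Market ¥148.10 > fair 144.1137: forward overpriced → cash-and-carry (borrow at r, buy the stock and collect the dividends, short the forward).
Profit at T = |F_mkt − F*| = |148.10 − 144.1137| = ¥3.99 per share

¥3.99 per share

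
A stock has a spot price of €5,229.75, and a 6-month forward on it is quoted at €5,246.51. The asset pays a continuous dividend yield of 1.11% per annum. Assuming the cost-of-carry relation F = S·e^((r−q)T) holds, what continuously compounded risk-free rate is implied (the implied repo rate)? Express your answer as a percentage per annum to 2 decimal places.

From F = S·e^((r−q)T): (r − q) = ln(F/S)/T
ln(5246.51/5229.75) = ln(1.003205) = 0.003200
(r − q) = 0.003200 / (6/12) = 0.006400
r = ln(F/S)/T + q = 0.006400 + 0.0111 = 0.017500
r = 1.75%

1.75%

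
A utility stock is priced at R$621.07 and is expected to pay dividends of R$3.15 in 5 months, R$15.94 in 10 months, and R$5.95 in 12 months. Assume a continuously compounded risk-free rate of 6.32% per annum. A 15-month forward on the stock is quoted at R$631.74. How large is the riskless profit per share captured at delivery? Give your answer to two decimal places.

R$14.65 per share

PV(dividends) I = 3.15·e^(−0.0632·5/12) + 15.94·e^(−0.0632·10/12) + 5.95·e^(−0.0632·12/12) = 23.7759
Fair forward F* = (S − I)·e^(rT) = (621.07 − 23.7759)·e^0.079000 = 597.2941 × 1.082204 = 646.3941
Market R$631.74 < fair 646.3941: forward underpriced → reverse cash-and-carry (short the stock, invest proceeds at r, pay the dividends, go long the forward).
Profit at T = |F_mkt − F*| = |631.74 − 646.3941| = R$14.65 per share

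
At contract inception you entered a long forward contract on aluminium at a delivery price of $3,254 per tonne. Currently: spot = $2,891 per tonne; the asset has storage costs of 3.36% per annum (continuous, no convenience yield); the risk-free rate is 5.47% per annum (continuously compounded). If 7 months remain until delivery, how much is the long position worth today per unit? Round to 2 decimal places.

-$203.59 per tonne

Current fair forward for the remaining 7 months: F = S·e^((r + u)·T), (r + u) = 0.0547 + 0.0336 = 0.0883
F = 2891 · e^(0.0883 × 7/12) = 2891 × 1.05285796 = 3043.8124
Value of long forward = (F − K)·e^(−rT) = (3043.8124 − 3254) · e^(−0.0547·7/12)
= -210.1876 × 0.96859537 = -203.59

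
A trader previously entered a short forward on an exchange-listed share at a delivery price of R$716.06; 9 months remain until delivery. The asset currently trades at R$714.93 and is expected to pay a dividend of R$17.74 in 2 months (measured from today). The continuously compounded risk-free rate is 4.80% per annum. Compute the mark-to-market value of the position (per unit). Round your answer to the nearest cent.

-R$6.59

PV(remaining dividends) I = 17.74·e^(−0.0480·2/12) = 17.5986
Current forward F = (S − I)·e^(rT) = (714.93 − 17.5986)·e^(0.0480·9/12) = 697.3314 × 1.036656 = 722.8928
Value (long) = (F − K)·e^(−rT) = (722.8928 − 716.06) × 0.964640 = 6.5912
Short position value = −(long value) = -R$6.59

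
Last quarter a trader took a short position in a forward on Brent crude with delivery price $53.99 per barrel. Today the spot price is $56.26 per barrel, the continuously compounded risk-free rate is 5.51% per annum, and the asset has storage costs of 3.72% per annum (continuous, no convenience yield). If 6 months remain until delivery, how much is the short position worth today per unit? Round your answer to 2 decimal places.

-$4.79 per barrel

Current fair forward for the remaining 6 months: F = S·e^((r + u)·T), (r + u) = 0.0551 + 0.0372 = 0.0923
F = 56.26 · e^(0.0923 × 6/12) = 56.26 × 1.047231 = 58.9172
Value of long forward = (F − K)·e^(−rT) = (58.9172 − 53.99) · e^(−0.0551·6/12)
= 4.9272 × 0.972826 = 4.79
Short position value = −(long value) = -$4.79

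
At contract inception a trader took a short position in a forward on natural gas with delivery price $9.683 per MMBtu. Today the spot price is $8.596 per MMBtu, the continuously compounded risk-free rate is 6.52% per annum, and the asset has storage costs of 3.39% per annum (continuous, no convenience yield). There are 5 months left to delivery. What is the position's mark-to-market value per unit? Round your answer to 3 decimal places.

Current fair forward for the remaining 5 months: F = S·e^((r + u)·T), (r + u) = 0.0652 + 0.0339 = 0.0991
F = 8.596 · e^(0.0991 × 5/12) = 8.596 × 1.042156 = 8.9584
Value of long forward = (F − K)·e^(−rT) = (8.9584 − 9.683) · e^(−0.0652·5/12)
= -0.7246 × 0.973199 = -0.705
Short position value = −(long value) = $0.705

$0.705 per MMBtu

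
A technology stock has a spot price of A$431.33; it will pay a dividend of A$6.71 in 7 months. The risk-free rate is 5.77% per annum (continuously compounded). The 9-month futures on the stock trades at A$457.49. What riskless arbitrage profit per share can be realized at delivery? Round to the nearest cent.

A$13.86 per share

PV(dividends) I = 6.71·e^(−0.0577·7/12) = 6.4879
Fair futures F* = (S − I)·e^(rT) = (431.33 − 6.4879)·e^0.043275 = 424.8421 × 1.044225 = 443.6307
Market A$457.49 > fair 443.6307: forward overpriced → cash-and-carry (borrow at r, buy the stock and collect the dividends, short the forward).
Profit at T = |F_mkt − F*| = |457.49 − 443.6307| = A$13.86 per share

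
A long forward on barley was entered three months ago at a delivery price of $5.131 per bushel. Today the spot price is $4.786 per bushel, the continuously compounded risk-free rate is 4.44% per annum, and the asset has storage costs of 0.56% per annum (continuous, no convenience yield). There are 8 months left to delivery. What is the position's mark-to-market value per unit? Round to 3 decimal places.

-$0.177 per bushel

Current fair forward for the remaining 8 months: F = S·e^((r + u)·T), (r + u) = 0.0444 + 0.0056 = 0.0500
F = 4.786 · e^(0.0500 × 8/12) = 4.786 × 1.033895 = 4.9482
Value of long forward = (F − K)·e^(−rT) = (4.9482 − 5.131) · e^(−0.0444·8/12)
= -0.1828 × 0.970834 = -0.177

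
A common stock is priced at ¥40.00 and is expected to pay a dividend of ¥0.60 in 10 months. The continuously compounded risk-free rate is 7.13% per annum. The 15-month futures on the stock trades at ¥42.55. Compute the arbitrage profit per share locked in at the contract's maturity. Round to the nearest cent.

¥0.56 per share

PV(dividends) I = 0.60·e^(−0.0713·10/12) = 0.5654
Fair futures F* = (S − I)·e^(rT) = (40.00 − 0.5654)·e^0.089125 = 39.4346 × 1.093217 = 43.1106
Market ¥42.55 < fair 43.1106: forward underpriced → reverse cash-and-carry (short the stock, invest proceeds at r, pay the dividends, go long the forward).
Profit at T = |F_mkt − F*| = |42.55 − 43.1106| = ¥0.56 per share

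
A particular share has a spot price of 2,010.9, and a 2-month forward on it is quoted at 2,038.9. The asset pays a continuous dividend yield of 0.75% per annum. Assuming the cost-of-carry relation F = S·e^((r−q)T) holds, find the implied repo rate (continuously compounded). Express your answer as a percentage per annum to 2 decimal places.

From F = S·e^((r−q)T): (r − q) = ln(F/S)/T
ln(2038.9/2010.9) = ln(1.013924) = 0.013828
(r − q) = 0.013828 / (2/12) = 0.082968
r = ln(F/S)/T + q = 0.082968 + 0.0075 = 0.090468
r = 9.05%

9.05%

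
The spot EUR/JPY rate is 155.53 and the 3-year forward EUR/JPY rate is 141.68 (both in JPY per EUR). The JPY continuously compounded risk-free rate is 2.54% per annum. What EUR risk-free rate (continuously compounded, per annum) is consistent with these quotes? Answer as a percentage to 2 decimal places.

5.65%

F = S·e^((r_JPY − r_EUR)T) ⇒ r_EUR = r_JPY − ln(F/S)/T
ln(141.68/155.53) = -0.093268; /(3) = -0.031089
r_EUR = 0.0254 + 0.031089 = 0.056489
r_EUR = 5.65%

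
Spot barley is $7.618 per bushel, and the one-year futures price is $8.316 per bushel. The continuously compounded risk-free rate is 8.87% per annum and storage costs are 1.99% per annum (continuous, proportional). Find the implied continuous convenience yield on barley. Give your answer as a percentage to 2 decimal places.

F = S·e^((r+u−y)T) ⇒ (r+u−y) = ln(F/S)/T
ln(8.316/7.618) = 0.087668; /T ⇒ 0.087668
y = r + u − ln(F/S)/T = 0.0887 + 0.0199 − 0.087668 = 0.020932
y = 2.09%

2.09%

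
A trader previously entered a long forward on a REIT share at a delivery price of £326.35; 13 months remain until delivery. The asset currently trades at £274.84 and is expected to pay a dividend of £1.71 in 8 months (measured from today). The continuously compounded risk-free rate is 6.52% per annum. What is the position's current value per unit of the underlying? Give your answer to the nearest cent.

PV(remaining dividends) I = 1.71·e^(−0.0652·8/12) = 1.6373
Current forward F = (S − I)·e^(rT) = (274.84 − 1.6373)·e^(0.0652·13/12) = 273.2027 × 1.073188 = 293.1979
Value (long) = (F − K)·e^(−rT) = (293.1979 − 326.35) × 0.931803 = -30.8912
Value = -£30.89

-£30.89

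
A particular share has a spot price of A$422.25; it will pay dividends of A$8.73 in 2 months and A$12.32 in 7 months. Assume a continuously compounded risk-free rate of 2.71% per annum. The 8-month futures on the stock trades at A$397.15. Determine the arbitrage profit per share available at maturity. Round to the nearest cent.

A$11.60 per share

PV(dividends) I = 8.73·e^(−0.0271·2/12) + 12.32·e^(−0.0271·7/12) = 20.8174
Fair futures F* = (S − I)·e^(rT) = (422.25 − 20.8174)·e^0.018067 = 401.4326 × 1.018231 = 408.7511
Market A$397.15 < fair 408.7511: forward underpriced → reverse cash-and-carry (short the stock, invest proceeds at r, pay the dividends, go long the forward).
Profit at T = |F_mkt − F*| = |397.15 − 408.7511| = A$11.60 per share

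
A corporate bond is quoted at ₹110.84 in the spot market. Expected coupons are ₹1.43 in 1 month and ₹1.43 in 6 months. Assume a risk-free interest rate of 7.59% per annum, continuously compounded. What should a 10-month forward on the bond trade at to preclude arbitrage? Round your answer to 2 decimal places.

₹115.10

PV(coupons) I = 1.43·e^(−0.0759·1/12) + 1.43·e^(−0.0759·6/12)
I = 1.4210 + 1.3767 = 2.7977
F = (S − I)·e^(rT) = (110.84 − 2.7977) · e^(0.0759·10/12)
= 108.0423 · e^0.063250 = 108.0423 × 1.065293 = ₹115.10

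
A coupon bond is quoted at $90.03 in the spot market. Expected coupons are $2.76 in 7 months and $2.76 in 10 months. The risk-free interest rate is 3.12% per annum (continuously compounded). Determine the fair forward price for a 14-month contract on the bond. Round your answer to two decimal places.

$87.77

PV(coupons) I = 2.76·e^(−0.0312·7/12) + 2.76·e^(−0.0312·10/12)
I = 2.7102 + 2.6892 = 5.3994
F = (S − I)·e^(rT) = (90.03 − 5.3994) · e^(0.0312·14/12)
= 84.6306 · e^0.036400 = 84.6306 × 1.037071 = $87.77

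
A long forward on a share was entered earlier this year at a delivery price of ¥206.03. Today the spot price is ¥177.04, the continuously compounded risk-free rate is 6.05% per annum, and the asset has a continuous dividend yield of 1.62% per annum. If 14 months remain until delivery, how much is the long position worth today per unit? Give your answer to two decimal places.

Current fair forward for the remaining 14 months: F = S·e^((r − q)·T), (r − q) = 0.0605 − 0.0162 = 0.0443
F = 177.04 · e^(0.0443 × 14/12) = 177.04 × 1.053042 = 186.4306
Value of long forward = (F − K)·e^(−rT) = (186.4306 − 206.03) · e^(−0.0605·14/12)
= -19.5994 × 0.931850 = -18.26

-¥18.26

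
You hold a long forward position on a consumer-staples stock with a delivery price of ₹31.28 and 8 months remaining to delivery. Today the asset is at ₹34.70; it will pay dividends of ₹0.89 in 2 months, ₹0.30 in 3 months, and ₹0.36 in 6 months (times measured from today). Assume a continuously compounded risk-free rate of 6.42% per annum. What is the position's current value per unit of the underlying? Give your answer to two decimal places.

PV(remaining dividends) I = 0.89·e^(−0.0642·2/12) + 0.30·e^(−0.0642·3/12) + 0.36·e^(−0.0642·6/12) = 1.5244
Current forward F = (S − I)·e^(rT) = (34.70 − 1.5244)·e^(0.0642·8/12) = 33.1756 × 1.043729 = 34.6263
Value (long) = (F − K)·e^(−rT) = (34.6263 − 31.28) × 0.958103 = 3.2061
Value = ₹3.21

₹3.21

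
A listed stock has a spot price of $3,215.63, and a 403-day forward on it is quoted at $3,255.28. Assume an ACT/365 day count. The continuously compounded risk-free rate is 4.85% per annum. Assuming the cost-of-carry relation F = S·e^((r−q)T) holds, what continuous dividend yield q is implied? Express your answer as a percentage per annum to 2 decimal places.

From F = S·e^((r−q)T): (r − q) = ln(F/S)/T
ln(3255.28/3215.63) = ln(1.012330) = 0.012255
(r − q) = 0.012255 / (403/365) = 0.011099
q = r − ln(F/S)/T = 0.0485 − 0.011099 = 0.037401
q = 3.74%

3.74%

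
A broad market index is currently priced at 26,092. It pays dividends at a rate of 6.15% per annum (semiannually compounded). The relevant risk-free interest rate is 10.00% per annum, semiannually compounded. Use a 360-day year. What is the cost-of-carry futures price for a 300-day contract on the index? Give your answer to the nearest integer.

26,909

F = S · (1+r/2)^(2T) / (1+q/2)^(2T)
= 26092 × 1.084715 / 1.051774 = 26092 × 1.031319
F = 26,909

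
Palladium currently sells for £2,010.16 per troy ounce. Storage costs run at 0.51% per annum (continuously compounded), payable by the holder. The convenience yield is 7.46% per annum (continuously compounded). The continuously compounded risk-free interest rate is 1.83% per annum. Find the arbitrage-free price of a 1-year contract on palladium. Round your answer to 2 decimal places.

Net carry = r + u − y = 0.0183 + 0.0051 − 0.0746 = -0.0512
F = S·e^((r+u−y)T) = 2010.16 · e^(-0.0512 × 1) = 2010.16 · e^-0.05120000
= 2010.16 × 0.95008863 = £1,909.83 per troy ounce

£1,909.83 per troy ounce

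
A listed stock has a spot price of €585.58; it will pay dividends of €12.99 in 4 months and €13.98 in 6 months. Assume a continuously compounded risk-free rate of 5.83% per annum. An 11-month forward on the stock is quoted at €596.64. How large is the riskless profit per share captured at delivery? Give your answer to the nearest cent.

€6.68 per share

PV(dividends) I = 12.99·e^(−0.0583·4/12) + 13.98·e^(−0.0583·6/12) = 26.3184
Fair forward F* = (S − I)·e^(rT) = (585.58 − 26.3184)·e^0.053442 = 559.2616 × 1.054896 = 589.9628
Market €596.64 > fair 589.9628: forward overpriced → cash-and-carry (borrow at r, buy the stock and collect the dividends, short the forward).
Profit at T = |F_mkt − F*| = |596.64 − 589.9628| = €6.68 per share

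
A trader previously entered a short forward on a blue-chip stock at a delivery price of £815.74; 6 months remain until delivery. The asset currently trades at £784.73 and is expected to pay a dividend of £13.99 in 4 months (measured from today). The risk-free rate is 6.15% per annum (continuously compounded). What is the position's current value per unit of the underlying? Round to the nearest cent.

PV(remaining dividends) I = 13.99·e^(−0.0615·4/12) = 13.7061
Current forward F = (S − I)·e^(rT) = (784.73 − 13.7061)·e^(0.0615·6/12) = 771.0239 × 1.031228 = 795.1014
Value (long) = (F − K)·e^(−rT) = (795.1014 − 815.74) × 0.969718 = -20.0136
Short position value = −(long value) = £20.01

£20.01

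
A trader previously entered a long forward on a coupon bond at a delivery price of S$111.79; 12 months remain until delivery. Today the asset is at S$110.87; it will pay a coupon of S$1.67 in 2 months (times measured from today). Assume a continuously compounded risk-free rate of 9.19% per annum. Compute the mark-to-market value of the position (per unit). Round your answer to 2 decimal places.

S$7.25

PV(remaining coupons) I = 1.67·e^(−0.0919·2/12) = 1.6446
Current forward F = (S − I)·e^(rT) = (110.87 − 1.6446)·e^(0.0919·12/12) = 109.2254 × 1.096255 = 119.7389
Value (long) = (F − K)·e^(−rT) = (119.7389 − 111.79) × 0.912196 = 7.2510
Value = S$7.25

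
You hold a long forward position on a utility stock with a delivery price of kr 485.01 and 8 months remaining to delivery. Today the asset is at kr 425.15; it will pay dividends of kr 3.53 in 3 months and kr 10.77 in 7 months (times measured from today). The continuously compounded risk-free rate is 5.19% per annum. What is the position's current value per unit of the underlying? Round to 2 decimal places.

-kr 57.30

PV(remaining dividends) I = 3.53·e^(−0.0519·3/12) + 10.77·e^(−0.0519·7/12) = 13.9333
Current forward F = (S − I)·e^(rT) = (425.15 − 13.9333)·e^(0.0519·8/12) = 411.2167 × 1.035206 = 425.6940
Value (long) = (F − K)·e^(−rT) = (425.6940 − 485.01) × 0.965992 = -57.2988
Value = -kr 57.30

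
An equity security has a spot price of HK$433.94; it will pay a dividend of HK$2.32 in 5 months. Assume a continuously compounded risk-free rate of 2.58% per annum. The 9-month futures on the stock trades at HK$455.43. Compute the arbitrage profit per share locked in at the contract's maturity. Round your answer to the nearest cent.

PV(dividends) I = 2.32·e^(−0.0258·5/12) = 2.2952
Fair futures F* = (S − I)·e^(rT) = (433.94 − 2.2952)·e^0.019350 = 431.6448 × 1.019538 = 440.0783
Market HK$455.43 > fair 440.0783: forward overpriced → cash-and-carry (borrow at r, buy the stock and collect the dividends, short the forward).
Profit at T = |F_mkt − F*| = |455.43 − 440.0783| = HK$15.35 per share

HK$15.35 per share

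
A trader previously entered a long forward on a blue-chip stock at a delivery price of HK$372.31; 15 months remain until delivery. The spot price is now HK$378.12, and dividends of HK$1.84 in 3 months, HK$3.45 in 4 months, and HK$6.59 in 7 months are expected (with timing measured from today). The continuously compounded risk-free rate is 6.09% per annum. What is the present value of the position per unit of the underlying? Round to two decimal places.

PV(remaining dividends) I = 1.84·e^(−0.0609·3/12) + 3.45·e^(−0.0609·4/12) + 6.59·e^(−0.0609·7/12) = 11.5529
Current forward F = (S − I)·e^(rT) = (378.12 − 11.5529)·e^(0.0609·15/12) = 366.5671 × 1.079097 = 395.5615
Value (long) = (F − K)·e^(−rT) = (395.5615 − 372.31) × 0.926700 = 21.5472
Value = HK$21.55

HK$21.55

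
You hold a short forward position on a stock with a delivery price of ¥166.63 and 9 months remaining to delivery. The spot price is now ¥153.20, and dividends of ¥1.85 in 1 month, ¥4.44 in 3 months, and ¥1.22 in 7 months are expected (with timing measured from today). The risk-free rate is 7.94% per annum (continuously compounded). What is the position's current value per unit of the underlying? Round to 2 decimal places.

PV(remaining dividends) I = 1.85·e^(−0.0794·1/12) + 4.44·e^(−0.0794·3/12) + 1.22·e^(−0.0794·7/12) = 7.3553
Current forward F = (S − I)·e^(rT) = (153.20 − 7.3553)·e^(0.0794·9/12) = 145.8447 × 1.061359 = 154.7936
Value (long) = (F − K)·e^(−rT) = (154.7936 − 166.63) × 0.942188 = -11.1521
Short position value = −(long value) = ¥11.15

¥11.15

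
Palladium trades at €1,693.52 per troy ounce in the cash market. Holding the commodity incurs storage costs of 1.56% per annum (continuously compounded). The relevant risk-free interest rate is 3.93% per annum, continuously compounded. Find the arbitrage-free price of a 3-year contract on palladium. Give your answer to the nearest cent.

€1,996.73 per troy ounce

Net carry = r + u − y = 0.0393 + 0.0156 − 0.0000 = 0.0549
F = S·e^((r+u−y)T) = 1693.52 · e^(0.0549 × 3) = 1693.52 · e^0.16470000
= 1693.52 × 1.17903935 = €1,996.73 per troy ounce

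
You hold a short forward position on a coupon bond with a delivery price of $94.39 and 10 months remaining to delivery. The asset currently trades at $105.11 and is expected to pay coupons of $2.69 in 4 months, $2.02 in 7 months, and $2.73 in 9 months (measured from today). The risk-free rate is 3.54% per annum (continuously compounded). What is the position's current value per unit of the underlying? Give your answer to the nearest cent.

PV(remaining coupons) I = 2.69·e^(−0.0354·4/12) + 2.02·e^(−0.0354·7/12) + 2.73·e^(−0.0354·9/12) = 7.2956
Current forward F = (S − I)·e^(rT) = (105.11 − 7.2956)·e^(0.0354·10/12) = 97.8144 × 1.029939 = 100.7429
Value (long) = (F − K)·e^(−rT) = (100.7429 − 94.39) × 0.970931 = 6.1682
Short position value = −(long value) = -$6.17

-$6.17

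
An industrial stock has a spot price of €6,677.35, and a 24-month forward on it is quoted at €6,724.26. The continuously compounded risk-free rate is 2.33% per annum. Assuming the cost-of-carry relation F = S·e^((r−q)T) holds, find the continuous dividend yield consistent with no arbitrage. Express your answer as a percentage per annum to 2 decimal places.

1.98%

From F = S·e^((r−q)T): (r − q) = ln(F/S)/T
ln(6724.26/6677.35) = ln(1.007025) = 0.007000
(r − q) = 0.007000 / (24/12) = 0.003500
q = r − ln(F/S)/T = 0.0233 − 0.003500 = 0.019800
q = 1.98%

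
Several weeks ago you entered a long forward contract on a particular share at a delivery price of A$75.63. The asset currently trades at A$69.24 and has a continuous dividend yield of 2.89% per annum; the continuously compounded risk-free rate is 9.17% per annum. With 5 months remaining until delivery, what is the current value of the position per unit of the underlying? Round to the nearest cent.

-A$4.38

Current fair forward for the remaining 5 months: F = S·e^((r − q)·T), (r − q) = 0.0917 − 0.0289 = 0.0628
F = 69.24 · e^(0.0628 × 5/12) = 69.24 × 1.026512 = 71.0757
Value of long forward = (F − K)·e^(−rT) = (71.0757 − 75.63) · e^(−0.0917·5/12)
= -4.5543 × 0.962512 = -4.38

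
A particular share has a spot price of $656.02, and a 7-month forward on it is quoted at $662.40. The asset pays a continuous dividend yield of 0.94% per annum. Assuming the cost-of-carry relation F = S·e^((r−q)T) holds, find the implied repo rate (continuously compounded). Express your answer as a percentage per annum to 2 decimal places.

From F = S·e^((r−q)T): (r − q) = ln(F/S)/T
ln(662.40/656.02) = ln(1.009725) = 0.009678
(r − q) = 0.009678 / (7/12) = 0.016591
r = ln(F/S)/T + q = 0.016591 + 0.0094 = 0.025991
r = 2.60%

2.60%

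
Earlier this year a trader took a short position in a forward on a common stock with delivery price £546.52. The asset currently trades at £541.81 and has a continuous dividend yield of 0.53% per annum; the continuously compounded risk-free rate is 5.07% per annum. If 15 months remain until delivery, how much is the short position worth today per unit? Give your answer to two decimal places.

-£25.27

Current fair forward for the remaining 15 months: F = S·e^((r − q)·T), (r − q) = 0.0507 − 0.0053 = 0.0454
F = 541.81 · e^(0.0454 × 15/12) = 541.81 × 1.058391 = 573.4468
Value of long forward = (F − K)·e^(−rT) = (573.4468 − 546.52) · e^(−0.0507·15/12)
= 26.9268 × 0.938591 = 25.27
Short position value = −(long value) = -£25.27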